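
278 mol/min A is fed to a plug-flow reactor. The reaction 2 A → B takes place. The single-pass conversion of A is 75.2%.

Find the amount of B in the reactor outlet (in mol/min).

A reacted = 0.752 × 278 = 209.1 mol/min; ν_A = −2, so ξ = 209.1/2 = 104.5 mol/min.
Outlet amounts (n = n₀ + ν ξ):
  A: 278 − 2(104.5) = 68.94
  B: 0 + 1(104.5) = 104.5

105 mol/min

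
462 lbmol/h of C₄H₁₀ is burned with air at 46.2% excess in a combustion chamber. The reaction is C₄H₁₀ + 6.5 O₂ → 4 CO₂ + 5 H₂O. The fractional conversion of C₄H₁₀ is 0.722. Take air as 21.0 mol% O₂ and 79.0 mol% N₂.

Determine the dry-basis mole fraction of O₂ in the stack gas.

0.11

Stoichiometric O₂ = 6.5 × 462 = 3003 lbmol/h; O₂ fed = 3003 × 1.462 = 4390 lbmol/h.
N₂ fed = 4390 × 79/21 = 16520 lbmol/h.
Fuel reacted = 0.722 × 462 → ξ = 333.6 lbmol/h.
Outlet (n = n₀ + ν ξ):
  C₄H₁₀: 462 − 1(333.6) = 128.4
  O₂: 4390 − 6.5(333.6) = 2222
  N₂: 16520 (inert)
  CO₂: 0 + 4(333.6) = 1334
  H₂O: 0 + 5(333.6) = 1668
Dry total = 20200 lbmol/h; y_O₂ (dry) = 2222 / 20200 = 0.11.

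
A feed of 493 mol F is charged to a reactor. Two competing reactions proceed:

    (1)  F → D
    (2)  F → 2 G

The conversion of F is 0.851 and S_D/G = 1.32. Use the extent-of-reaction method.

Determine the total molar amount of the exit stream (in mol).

Conversion of F: F consumed = 0.851 × 493 = 419.5 mol = 1ξ₁ + 1ξ₂.
Selectivity: 1ξ₁ / (2ξ₂) = 1.32 → ξ₁ = 2.64 ξ₂.
Substitute: (1·2.64 + 1) ξ₂ = 419.5 → ξ₂ = 115.3 mol, ξ₁ = 304.3 mol.
Outlet amounts (n = n₀ + Σ ν·ξ):
  F: 493 − 1(304.3) − 1(115.3) = 73.46
  D: 0 + 1(304.3) = 304.3
  G: 0 + 2(115.3) = 230.5
Total out = 73.46 + 304.3 + 230.5 = 608.3 mol.

608 mol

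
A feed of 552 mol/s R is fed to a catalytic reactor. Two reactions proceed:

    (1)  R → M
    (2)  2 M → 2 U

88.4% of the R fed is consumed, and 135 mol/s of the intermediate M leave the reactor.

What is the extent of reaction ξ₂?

Conversion of R: R consumed = 1ξ₁ = 0.884 × 552 → ξ₁ = 488 mol/s.
M balance: n_M = 0 + 1ξ₁ − 2ξ₂ = 135 → ξ₂ = (1·488 − 135)/2 = 176.5 mol/s.
Outlet amounts (n = n₀ + Σ ν·ξ):
  R: 552 − 1(488) = 64.03
  M: 0 + 1(488) − 2(176.5) = 135
  U: 0 + 2(176.5) = 353

ξ₂ = 176 mol/s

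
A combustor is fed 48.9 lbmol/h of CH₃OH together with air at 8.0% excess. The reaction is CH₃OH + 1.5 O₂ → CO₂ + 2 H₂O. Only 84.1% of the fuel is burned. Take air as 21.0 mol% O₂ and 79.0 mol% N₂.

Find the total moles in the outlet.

447 lbmol/h

Stoichiometric O₂ = 1.5 × 48.9 = 73.35 lbmol/h; O₂ fed = 73.35 × 1.080 = 79.22 lbmol/h.
N₂ fed = 79.22 × 79/21 = 298 lbmol/h.
Fuel reacted = 0.841 × 48.9 → ξ = 41.12 lbmol/h.
Outlet (n = n₀ + ν ξ):
  CH₃OH: 48.9 − 1(41.12) = 7.775
  O₂: 79.22 − 1.5(41.12) = 17.53
  N₂: 298 (inert)
  CO₂: 0 + 1(41.12) = 41.12
  H₂O: 0 + 2(41.12) = 82.25
Total out = 7.775 + 17.53 + 298 + 41.12 + 82.25 = 446.7 lbmol/h.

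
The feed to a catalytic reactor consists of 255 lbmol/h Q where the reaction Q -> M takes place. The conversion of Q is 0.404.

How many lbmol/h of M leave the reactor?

Q reacted = 0.404 × 255 = 103 lbmol/h; ν_Q = −1, so ξ = 103/1 = 103 lbmol/h.
Outlet amounts (n = n₀ + ν ξ):
  Q: 255 − 1(103) = 152
  M: 0 + 1(103) = 103

103 lbmol/h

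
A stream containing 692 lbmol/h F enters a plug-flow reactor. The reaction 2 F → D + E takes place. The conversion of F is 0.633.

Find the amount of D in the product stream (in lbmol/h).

219 lbmol/h

F reacted = 0.633 × 692 = 438 lbmol/h; ν_F = −2, so ξ = 438/2 = 219 lbmol/h.
Outlet amounts (n = n₀ + ν ξ):
  F: 692 − 2(219) = 254
  D: 0 + 1(219) = 219
  E: 0 + 1(219) = 219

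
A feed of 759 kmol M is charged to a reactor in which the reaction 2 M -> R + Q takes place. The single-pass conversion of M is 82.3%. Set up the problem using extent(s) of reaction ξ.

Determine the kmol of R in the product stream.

M reacted = 0.823 × 759 = 624.7 kmol; ν_M = −2, so ξ = 624.7/2 = 312.3 kmol.
Outlet amounts (n = n₀ + ν ξ):
  M: 759 − 2(312.3) = 134.3
  R: 0 + 1(312.3) = 312.3
  Q: 0 + 1(312.3) = 312.3

312 kmol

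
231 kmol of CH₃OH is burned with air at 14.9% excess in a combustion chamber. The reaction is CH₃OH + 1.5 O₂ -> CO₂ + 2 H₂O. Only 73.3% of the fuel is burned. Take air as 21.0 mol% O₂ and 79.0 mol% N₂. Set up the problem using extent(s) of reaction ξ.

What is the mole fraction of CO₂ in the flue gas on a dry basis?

Stoichiometric O₂ = 1.5 × 231 = 346.5 kmol; O₂ fed = 346.5 × 1.149 = 398.1 kmol.
N₂ fed = 398.1 × 79/21 = 1498 kmol.
Fuel reacted = 0.733 × 231 → ξ = 169.3 kmol.
Outlet (n = n₀ + ν ξ):
  CH₃OH: 231 − 1(169.3) = 61.68
  O₂: 398.1 − 1.5(169.3) = 144.1
  N₂: 1498 (inert)
  CO₂: 0 + 1(169.3) = 169.3
  H₂O: 0 + 2(169.3) = 338.6
Dry total = 1873 kmol; y_CO₂ (dry) = 169.3 / 1873 = 0.09041.

0.0904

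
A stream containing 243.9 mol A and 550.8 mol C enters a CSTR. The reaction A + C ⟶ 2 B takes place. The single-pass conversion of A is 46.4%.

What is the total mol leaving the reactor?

795 mol

A reacted = 0.464 × 243.9 = 113.2 mol; ν_A = −1, so ξ = 113.2/1 = 113.2 mol.
Outlet amounts (n = n₀ + ν ξ):
  A: 243.9 − 1(113.2) = 130.7
  C: 550.8 − 1(113.2) = 437.6
  B: 0 + 2(113.2) = 226.3
Total out = 130.7 + 437.6 + 226.3 = 794.7 mol.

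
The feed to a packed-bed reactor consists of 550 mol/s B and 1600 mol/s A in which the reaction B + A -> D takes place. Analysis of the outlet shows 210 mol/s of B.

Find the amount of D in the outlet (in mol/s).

For B: n = n₀ − 1ξ → 210 = 550 − 1ξ, giving ξ = 340 mol/s.
Outlet amounts (n = n₀ + ν ξ):
  B: 550 − 1(340) = 210
  A: 1600 − 1(340) = 1260
  D: 0 + 1(340) = 340

340 mol/s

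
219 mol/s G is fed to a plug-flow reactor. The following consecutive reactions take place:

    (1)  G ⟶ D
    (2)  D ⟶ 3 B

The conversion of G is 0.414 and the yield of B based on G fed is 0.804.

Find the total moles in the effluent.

336 mol/s

Conversion of G: G consumed = 1ξ₁ = 0.414 × 219 → ξ₁ = 90.67 mol/s.
Yield of B: 3ξ₂ / 219 = 0.804 → ξ₂ = 58.69 mol/s.
Outlet amounts (n = n₀ + Σ ν·ξ):
  G: 219 − 1(90.67) = 128.3
  D: 0 + 1(90.67) − 1(58.69) = 31.97
  B: 0 + 3(58.69) = 176.1
Total out = 128.3 + 31.97 + 176.1 = 336.4 mol/s.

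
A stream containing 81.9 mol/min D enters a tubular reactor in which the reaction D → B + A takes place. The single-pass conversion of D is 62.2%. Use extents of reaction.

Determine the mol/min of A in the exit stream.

50.9 mol/min

D reacted = 0.622 × 81.9 = 50.94 mol/min; ν_D = −1, so ξ = 50.94/1 = 50.94 mol/min.
Outlet amounts (n = n₀ + ν ξ):
  D: 81.9 − 1(50.94) = 30.96
  B: 0 + 1(50.94) = 50.94
  A: 0 + 1(50.94) = 50.94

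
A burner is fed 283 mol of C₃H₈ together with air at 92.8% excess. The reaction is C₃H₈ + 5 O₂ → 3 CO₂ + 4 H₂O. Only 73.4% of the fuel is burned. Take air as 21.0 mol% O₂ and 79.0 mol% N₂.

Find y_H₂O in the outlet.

Stoichiometric O₂ = 5 × 283 = 1415 mol; O₂ fed = 1415 × 1.928 = 2728 mol.
N₂ fed = 2728 × 79/21 = 10260 mol.
Fuel reacted = 0.734 × 283 → ξ = 207.7 mol.
Outlet (n = n₀ + ν ξ):
  C₃H₈: 283 − 1(207.7) = 75.28
  O₂: 2728 − 5(207.7) = 1690
  N₂: 10260 (inert)
  CO₂: 0 + 3(207.7) = 623.2
  H₂O: 0 + 4(207.7) = 830.9
Total out = 13480 mol; y_H₂O = 830.9 / 13480 = 0.06163.

0.0616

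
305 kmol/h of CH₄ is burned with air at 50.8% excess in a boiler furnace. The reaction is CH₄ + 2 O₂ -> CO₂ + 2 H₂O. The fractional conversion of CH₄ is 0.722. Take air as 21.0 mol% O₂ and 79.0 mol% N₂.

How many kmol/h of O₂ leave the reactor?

Stoichiometric O₂ = 2 × 305 = 610 kmol/h; O₂ fed = 610 × 1.508 = 919.9 kmol/h.
N₂ fed = 919.9 × 79/21 = 3461 kmol/h.
Fuel reacted = 0.722 × 305 → ξ = 220.2 kmol/h.
Outlet (n = n₀ + ν ξ):
  CH₄: 305 − 1(220.2) = 84.79
  O₂: 919.9 − 2(220.2) = 479.5
  N₂: 3461 (inert)
  CO₂: 0 + 1(220.2) = 220.2
  H₂O: 0 + 2(220.2) = 440.4

479 kmol/h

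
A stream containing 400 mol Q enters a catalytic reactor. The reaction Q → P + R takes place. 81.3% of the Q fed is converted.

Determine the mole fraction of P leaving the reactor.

Q reacted = 0.813 × 400 = 325.2 mol; ν_Q = −1, so ξ = 325.2/1 = 325.2 mol.
Outlet amounts (n = n₀ + ν ξ):
  Q: 400 − 1(325.2) = 74.8
  P: 0 + 1(325.2) = 325.2
  R: 0 + 1(325.2) = 325.2
Total out = 725.2 mol; y_P = 325.2 / 725.2 = 0.4484.

0.448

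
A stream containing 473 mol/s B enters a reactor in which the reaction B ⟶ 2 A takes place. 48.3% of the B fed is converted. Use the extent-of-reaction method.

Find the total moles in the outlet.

B reacted = 0.483 × 473 = 228.5 mol/s; ν_B = −1, so ξ = 228.5/1 = 228.5 mol/s.
Outlet amounts (n = n₀ + ν ξ):
  B: 473 − 1(228.5) = 244.5
  A: 0 + 2(228.5) = 456.9
Total out = 244.5 + 456.9 = 701.5 mol/s.

701 mol/s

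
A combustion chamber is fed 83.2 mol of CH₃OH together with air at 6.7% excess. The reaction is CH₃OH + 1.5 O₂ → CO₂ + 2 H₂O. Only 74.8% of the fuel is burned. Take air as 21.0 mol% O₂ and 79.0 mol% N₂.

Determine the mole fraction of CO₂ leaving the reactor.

0.0832

Stoichiometric O₂ = 1.5 × 83.2 = 124.8 mol; O₂ fed = 124.8 × 1.067 = 133.2 mol.
N₂ fed = 133.2 × 79/21 = 500.9 mol.
Fuel reacted = 0.748 × 83.2 → ξ = 62.23 mol.
Outlet (n = n₀ + ν ξ):
  CH₃OH: 83.2 − 1(62.23) = 20.97
  O₂: 133.2 − 1.5(62.23) = 39.81
  N₂: 500.9 (inert)
  CO₂: 0 + 1(62.23) = 62.23
  H₂O: 0 + 2(62.23) = 124.5
Total out = 748.4 mol; y_CO₂ = 62.23 / 748.4 = 0.08315.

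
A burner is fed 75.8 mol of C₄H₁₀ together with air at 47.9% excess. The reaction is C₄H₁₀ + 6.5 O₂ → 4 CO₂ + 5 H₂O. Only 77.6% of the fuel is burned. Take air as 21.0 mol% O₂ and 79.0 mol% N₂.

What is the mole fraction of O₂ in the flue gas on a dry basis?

0.104

Stoichiometric O₂ = 6.5 × 75.8 = 492.7 mol; O₂ fed = 492.7 × 1.479 = 728.7 mol.
N₂ fed = 728.7 × 79/21 = 2741 mol.
Fuel reacted = 0.776 × 75.8 → ξ = 58.82 mol.
Outlet (n = n₀ + ν ξ):
  C₄H₁₀: 75.8 − 1(58.82) = 16.98
  O₂: 728.7 − 6.5(58.82) = 346.4
  N₂: 2741 (inert)
  CO₂: 0 + 4(58.82) = 235.3
  H₂O: 0 + 5(58.82) = 294.1
Dry total = 3340 mol; y_O₂ (dry) = 346.4 / 3340 = 0.1037.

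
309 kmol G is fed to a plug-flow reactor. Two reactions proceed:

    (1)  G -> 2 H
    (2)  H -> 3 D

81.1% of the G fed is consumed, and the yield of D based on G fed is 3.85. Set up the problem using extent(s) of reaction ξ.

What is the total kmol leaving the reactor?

Conversion of G: G consumed = 1ξ₁ = 0.811 × 309 → ξ₁ = 250.6 kmol.
Yield of D: 3ξ₂ / 309 = 3.85 → ξ₂ = 396.6 kmol.
Outlet amounts (n = n₀ + Σ ν·ξ):
  G: 309 − 1(250.6) = 58.4
  H: 0 + 2(250.6) − 1(396.6) = 104.6
  D: 0 + 3(396.6) = 1190
Total out = 58.4 + 104.6 + 1190 = 1353 kmol.

1350 kmol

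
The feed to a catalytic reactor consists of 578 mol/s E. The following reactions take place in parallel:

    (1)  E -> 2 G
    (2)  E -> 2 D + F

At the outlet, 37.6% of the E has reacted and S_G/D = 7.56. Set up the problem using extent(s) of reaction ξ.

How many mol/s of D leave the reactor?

50.8 mol/s

Conversion of E: E consumed = 0.376 × 578 = 217.3 mol/s = 1ξ₁ + 1ξ₂.
Selectivity: 2ξ₁ / (2ξ₂) = 7.56 → ξ₁ = 7.56 ξ₂.
Substitute: (1·7.56 + 1) ξ₂ = 217.3 → ξ₂ = 25.39 mol/s, ξ₁ = 191.9 mol/s.
Outlet amounts (n = n₀ + Σ ν·ξ):
  E: 578 − 1(191.9) − 1(25.39) = 360.7
  G: 0 + 2(191.9) = 383.9
  D: 0 + 2(25.39) = 50.78
  F: 0 + 1(25.39) = 25.39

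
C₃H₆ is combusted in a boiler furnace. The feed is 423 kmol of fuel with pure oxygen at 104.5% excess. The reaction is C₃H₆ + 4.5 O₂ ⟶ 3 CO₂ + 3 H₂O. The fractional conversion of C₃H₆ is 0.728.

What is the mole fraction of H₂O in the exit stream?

0.207

Stoichiometric O₂ = 4.5 × 423 = 1904 kmol; O₂ fed = 1904 × 2.045 = 3893 kmol.
Fuel reacted = 0.728 × 423 → ξ = 307.9 kmol.
Outlet (n = n₀ + ν ξ):
  C₃H₆: 423 − 1(307.9) = 115.1
  O₂: 3893 − 4.5(307.9) = 2507
  CO₂: 0 + 3(307.9) = 923.8
  H₂O: 0 + 3(307.9) = 923.8
Total out = 4470 kmol; y_H₂O = 923.8 / 4470 = 0.2067.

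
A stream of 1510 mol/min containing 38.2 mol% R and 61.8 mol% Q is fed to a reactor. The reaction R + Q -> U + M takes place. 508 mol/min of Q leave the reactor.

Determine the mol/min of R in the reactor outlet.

For Q: n = n₀ − 1ξ → 508 = 933.2 − 1ξ, giving ξ = 425.2 mol/min.
Outlet amounts (n = n₀ + ν ξ):
  R: 576.8 − 1(425.2) = 151.6
  Q: 933.2 − 1(425.2) = 508
  U: 0 + 1(425.2) = 425.2
  M: 0 + 1(425.2) = 425.2

152 mol/min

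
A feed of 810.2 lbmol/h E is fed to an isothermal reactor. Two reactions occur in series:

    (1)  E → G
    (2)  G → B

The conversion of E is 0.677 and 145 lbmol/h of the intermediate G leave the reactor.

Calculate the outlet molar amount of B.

Conversion of E: E consumed = 1ξ₁ = 0.677 × 810.2 → ξ₁ = 548.5 lbmol/h.
G balance: n_G = 0 + 1ξ₁ − 1ξ₂ = 145 → ξ₂ = (1·548.5 − 145)/1 = 403.5 lbmol/h.
Outlet amounts (n = n₀ + Σ ν·ξ):
  E: 810.2 − 1(548.5) = 261.7
  G: 0 + 1(548.5) − 1(403.5) = 145
  B: 0 + 1(403.5) = 403.5

404 lbmol/h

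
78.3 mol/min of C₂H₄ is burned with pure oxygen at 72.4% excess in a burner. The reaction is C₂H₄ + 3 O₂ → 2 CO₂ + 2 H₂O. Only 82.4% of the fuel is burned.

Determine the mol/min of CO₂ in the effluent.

Stoichiometric O₂ = 3 × 78.3 = 234.9 mol/min; O₂ fed = 234.9 × 1.724 = 405 mol/min.
Fuel reacted = 0.824 × 78.3 → ξ = 64.52 mol/min.
Outlet (n = n₀ + ν ξ):
  C₂H₄: 78.3 − 1(64.52) = 13.78
  O₂: 405 − 3(64.52) = 211.4
  CO₂: 0 + 2(64.52) = 129
  H₂O: 0 + 2(64.52) = 129

129 mol/min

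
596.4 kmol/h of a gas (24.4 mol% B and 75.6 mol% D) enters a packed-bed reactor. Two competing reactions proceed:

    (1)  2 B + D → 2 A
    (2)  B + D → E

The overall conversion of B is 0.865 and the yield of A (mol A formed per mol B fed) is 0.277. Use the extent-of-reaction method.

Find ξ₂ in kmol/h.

Yield of A: 2ξ₁ / 145.5 = 0.277 → ξ₁ = 20.15 kmol/h.
Conversion of B: 2ξ₁ + 1ξ₂ = 0.865 × 145.5 = 125.9 → ξ₂ = 85.57 kmol/h.
Outlet amounts (n = n₀ + Σ ν·ξ):
  B: 145.5 − 2(20.15) − 1(85.57) = 19.65
  D: 450.9 − 1(20.15) − 1(85.57) = 345.2
  A: 0 + 2(20.15) = 40.31
  E: 0 + 1(85.57) = 85.57

ξ₂ = 85.6 kmol/h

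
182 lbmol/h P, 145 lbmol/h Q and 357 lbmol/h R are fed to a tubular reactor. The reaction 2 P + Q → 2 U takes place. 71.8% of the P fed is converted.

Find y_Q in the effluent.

0.129

P reacted = 0.718 × 182 = 130.7 lbmol/h; ν_P = −2, so ξ = 130.7/2 = 65.34 lbmol/h.
Outlet amounts (n = n₀ + ν ξ):
  P: 182 − 2(65.34) = 51.32
  Q: 145 − 1(65.34) = 79.66
  U: 0 + 2(65.34) = 130.7
  R: 357 (inert)
Total out = 618.7 lbmol/h; y_Q = 79.66 / 618.7 = 0.1288.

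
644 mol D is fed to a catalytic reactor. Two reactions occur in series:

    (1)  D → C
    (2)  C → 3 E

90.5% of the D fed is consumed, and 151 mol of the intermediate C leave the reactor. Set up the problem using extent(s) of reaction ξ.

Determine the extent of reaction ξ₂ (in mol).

Conversion of D: D consumed = 1ξ₁ = 0.905 × 644 → ξ₁ = 582.8 mol.
C balance: n_C = 0 + 1ξ₁ − 1ξ₂ = 151 → ξ₂ = (1·582.8 − 151)/1 = 431.8 mol.
Outlet amounts (n = n₀ + Σ ν·ξ):
  D: 644 − 1(582.8) = 61.18
  C: 0 + 1(582.8) − 1(431.8) = 151
  E: 0 + 3(431.8) = 1295

ξ₂ = 432 mol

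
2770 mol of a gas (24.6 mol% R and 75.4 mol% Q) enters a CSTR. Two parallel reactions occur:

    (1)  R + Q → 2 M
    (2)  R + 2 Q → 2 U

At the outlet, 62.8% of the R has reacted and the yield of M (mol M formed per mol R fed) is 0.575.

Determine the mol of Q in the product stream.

Yield of M: 2ξ₁ / 681.4 = 0.575 → ξ₁ = 195.9 mol.
Conversion of R: 1ξ₁ + 1ξ₂ = 0.628 × 681.4 = 427.9 → ξ₂ = 232 mol.
Outlet amounts (n = n₀ + Σ ν·ξ):
  R: 681.4 − 1(195.9) − 1(232) = 253.5
  Q: 2089 − 1(195.9) − 2(232) = 1429
  M: 0 + 2(195.9) = 391.8
  U: 0 + 2(232) = 464

1430 mol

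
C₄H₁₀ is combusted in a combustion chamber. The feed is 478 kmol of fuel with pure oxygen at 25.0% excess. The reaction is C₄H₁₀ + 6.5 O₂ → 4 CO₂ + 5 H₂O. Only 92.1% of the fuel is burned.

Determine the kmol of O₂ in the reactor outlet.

Stoichiometric O₂ = 6.5 × 478 = 3107 kmol; O₂ fed = 3107 × 1.250 = 3884 kmol.
Fuel reacted = 0.921 × 478 → ξ = 440.2 kmol.
Outlet (n = n₀ + ν ξ):
  C₄H₁₀: 478 − 1(440.2) = 37.76
  O₂: 3884 − 6.5(440.2) = 1022
  CO₂: 0 + 4(440.2) = 1761
  H₂O: 0 + 5(440.2) = 2201

1020 kmol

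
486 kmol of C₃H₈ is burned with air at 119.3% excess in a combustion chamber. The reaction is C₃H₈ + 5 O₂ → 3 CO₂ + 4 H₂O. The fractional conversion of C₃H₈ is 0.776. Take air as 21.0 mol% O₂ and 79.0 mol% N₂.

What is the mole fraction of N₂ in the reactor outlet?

0.764

Stoichiometric O₂ = 5 × 486 = 2430 kmol; O₂ fed = 2430 × 2.193 = 5329 kmol.
N₂ fed = 5329 × 79/21 = 20050 kmol.
Fuel reacted = 0.776 × 486 → ξ = 377.1 kmol.
Outlet (n = n₀ + ν ξ):
  C₃H₈: 486 − 1(377.1) = 108.9
  O₂: 5329 − 5(377.1) = 3443
  N₂: 20050 (inert)
  CO₂: 0 + 3(377.1) = 1131
  H₂O: 0 + 4(377.1) = 1509
Total out = 26240 kmol; y_N₂ = 20050 / 26240 = 0.764.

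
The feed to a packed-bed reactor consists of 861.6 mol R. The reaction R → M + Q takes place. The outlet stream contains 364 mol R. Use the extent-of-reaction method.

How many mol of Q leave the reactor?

498 mol

For R: n = n₀ − 1ξ → 364 = 861.6 − 1ξ, giving ξ = 497.6 mol.
Outlet amounts (n = n₀ + ν ξ):
  R: 861.6 − 1(497.6) = 364
  M: 0 + 1(497.6) = 497.6
  Q: 0 + 1(497.6) = 497.6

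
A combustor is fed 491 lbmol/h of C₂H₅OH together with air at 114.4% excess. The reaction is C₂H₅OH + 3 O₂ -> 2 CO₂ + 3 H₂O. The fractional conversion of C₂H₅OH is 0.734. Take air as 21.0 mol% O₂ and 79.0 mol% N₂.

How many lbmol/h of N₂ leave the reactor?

11900 lbmol/h

Stoichiometric O₂ = 3 × 491 = 1473 lbmol/h; O₂ fed = 1473 × 2.144 = 3158 lbmol/h.
N₂ fed = 3158 × 79/21 = 11880 lbmol/h.
Fuel reacted = 0.734 × 491 → ξ = 360.4 lbmol/h.
Outlet (n = n₀ + ν ξ):
  C₂H₅OH: 491 − 1(360.4) = 130.6
  O₂: 3158 − 3(360.4) = 2077
  N₂: 11880 (inert)
  CO₂: 0 + 2(360.4) = 720.8
  H₂O: 0 + 3(360.4) = 1081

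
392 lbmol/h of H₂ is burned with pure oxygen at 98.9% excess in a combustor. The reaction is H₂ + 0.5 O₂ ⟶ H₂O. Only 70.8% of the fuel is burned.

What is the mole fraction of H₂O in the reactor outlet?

0.432

Stoichiometric O₂ = 0.5 × 392 = 196 lbmol/h; O₂ fed = 196 × 1.989 = 389.8 lbmol/h.
Fuel reacted = 0.708 × 392 → ξ = 277.5 lbmol/h.
Outlet (n = n₀ + ν ξ):
  H₂: 392 − 1(277.5) = 114.5
  O₂: 389.8 − 0.5(277.5) = 251.1
  H₂O: 0 + 1(277.5) = 277.5
Total out = 643.1 lbmol/h; y_H₂O = 277.5 / 643.1 = 0.4316.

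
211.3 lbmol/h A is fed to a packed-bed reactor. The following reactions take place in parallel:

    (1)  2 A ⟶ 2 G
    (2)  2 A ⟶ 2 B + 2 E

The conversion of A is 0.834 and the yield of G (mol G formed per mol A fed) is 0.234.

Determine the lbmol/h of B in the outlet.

Yield of G: 2ξ₁ / 211.3 = 0.234 → ξ₁ = 24.72 lbmol/h.
Conversion of A: 2ξ₁ + 2ξ₂ = 0.834 × 211.3 = 176.2 → ξ₂ = 63.39 lbmol/h.
Outlet amounts (n = n₀ + Σ ν·ξ):
  A: 211.3 − 2(24.72) − 2(63.39) = 35.08
  G: 0 + 2(24.72) = 49.44
  B: 0 + 2(63.39) = 126.8
  E: 0 + 2(63.39) = 126.8

127 lbmol/h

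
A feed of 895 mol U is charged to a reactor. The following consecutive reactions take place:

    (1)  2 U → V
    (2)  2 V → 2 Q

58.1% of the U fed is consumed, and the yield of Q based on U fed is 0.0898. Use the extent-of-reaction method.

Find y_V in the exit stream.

Conversion of U: U consumed = 2ξ₁ = 0.581 × 895 → ξ₁ = 260 mol.
Yield of Q: 2ξ₂ / 895 = 0.0898 → ξ₂ = 40.19 mol.
Outlet amounts (n = n₀ + Σ ν·ξ):
  U: 895 − 2(260) = 375
  V: 0 + 1(260) − 2(40.19) = 179.6
  Q: 0 + 2(40.19) = 80.37
Total out = 635 mol; y_V = 179.6 / 635 = 0.2829.

0.283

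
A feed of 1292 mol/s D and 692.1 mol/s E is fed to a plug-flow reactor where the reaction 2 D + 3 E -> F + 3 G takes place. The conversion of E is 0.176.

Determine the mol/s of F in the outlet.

E reacted = 0.176 × 692.1 = 121.8 mol/s; ν_E = −3, so ξ = 121.8/3 = 40.6 mol/s.
Outlet amounts (n = n₀ + ν ξ):
  D: 1292 − 2(40.6) = 1211
  E: 692.1 − 3(40.6) = 570.3
  F: 0 + 1(40.6) = 40.6
  G: 0 + 3(40.6) = 121.8

40.6 mol/s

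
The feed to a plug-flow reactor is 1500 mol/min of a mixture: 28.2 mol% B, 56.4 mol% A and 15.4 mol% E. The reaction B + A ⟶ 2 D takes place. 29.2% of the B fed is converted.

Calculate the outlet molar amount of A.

B reacted = 0.292 × 423 = 123.5 mol/min; ν_B = −1, so ξ = 123.5/1 = 123.5 mol/min.
Outlet amounts (n = n₀ + ν ξ):
  B: 423 − 1(123.5) = 299.5
  A: 846 − 1(123.5) = 722.5
  D: 0 + 2(123.5) = 247
  E: 231 (inert)

722 mol/min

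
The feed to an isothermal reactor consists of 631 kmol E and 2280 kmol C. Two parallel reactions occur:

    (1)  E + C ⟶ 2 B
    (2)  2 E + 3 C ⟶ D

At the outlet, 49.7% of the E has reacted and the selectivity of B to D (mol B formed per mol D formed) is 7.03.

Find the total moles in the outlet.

Conversion of E: E consumed = 0.497 × 631 = 313.6 kmol = 1ξ₁ + 2ξ₂.
Selectivity: 2ξ₁ / (1ξ₂) = 7.03 → ξ₁ = 3.515 ξ₂.
Substitute: (1·3.515 + 2) ξ₂ = 313.6 → ξ₂ = 56.86 kmol, ξ₁ = 199.9 kmol.
Outlet amounts (n = n₀ + Σ ν·ξ):
  E: 631 − 1(199.9) − 2(56.86) = 317.4
  C: 2280 − 1(199.9) − 3(56.86) = 1910
  B: 0 + 2(199.9) = 399.8
  D: 0 + 1(56.86) = 56.86
Total out = 317.4 + 1910 + 399.8 + 56.86 = 2684 kmol.

2680 kmol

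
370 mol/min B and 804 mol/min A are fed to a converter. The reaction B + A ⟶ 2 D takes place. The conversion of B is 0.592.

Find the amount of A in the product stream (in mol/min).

585 mol/min

B reacted = 0.592 × 370 = 219 mol/min; ν_B = −1, so ξ = 219/1 = 219 mol/min.
Outlet amounts (n = n₀ + ν ξ):
  B: 370 − 1(219) = 151
  A: 804 − 1(219) = 585
  D: 0 + 2(219) = 438.1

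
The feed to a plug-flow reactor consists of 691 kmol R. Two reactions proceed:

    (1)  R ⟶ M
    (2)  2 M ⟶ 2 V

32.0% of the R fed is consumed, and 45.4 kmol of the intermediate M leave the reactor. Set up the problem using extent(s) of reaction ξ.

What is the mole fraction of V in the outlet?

0.254

Conversion of R: R consumed = 1ξ₁ = 0.32 × 691 → ξ₁ = 221.1 kmol.
M balance: n_M = 0 + 1ξ₁ − 2ξ₂ = 45.4 → ξ₂ = (1·221.1 − 45.4)/2 = 87.86 kmol.
Outlet amounts (n = n₀ + Σ ν·ξ):
  R: 691 − 1(221.1) = 469.9
  M: 0 + 1(221.1) − 2(87.86) = 45.4
  V: 0 + 2(87.86) = 175.7
Total out = 691 kmol; y_V = 175.7 / 691 = 0.2543.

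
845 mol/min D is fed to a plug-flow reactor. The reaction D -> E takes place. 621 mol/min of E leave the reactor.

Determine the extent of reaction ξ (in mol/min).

For E: n = n₀ + 1ξ → 621 = 0 + 1ξ, giving ξ = 621 mol/min.
Outlet amounts (n = n₀ + ν ξ):
  D: 845 − 1(621) = 224
  E: 0 + 1(621) = 621

ξ = 621 mol/min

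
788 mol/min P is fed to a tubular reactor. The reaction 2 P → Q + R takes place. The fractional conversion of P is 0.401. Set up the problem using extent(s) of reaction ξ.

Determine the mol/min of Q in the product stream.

158 mol/min

P reacted = 0.401 × 788 = 316 mol/min; ν_P = −2, so ξ = 316/2 = 158 mol/min.
Outlet amounts (n = n₀ + ν ξ):
  P: 788 − 2(158) = 472
  Q: 0 + 1(158) = 158
  R: 0 + 1(158) = 158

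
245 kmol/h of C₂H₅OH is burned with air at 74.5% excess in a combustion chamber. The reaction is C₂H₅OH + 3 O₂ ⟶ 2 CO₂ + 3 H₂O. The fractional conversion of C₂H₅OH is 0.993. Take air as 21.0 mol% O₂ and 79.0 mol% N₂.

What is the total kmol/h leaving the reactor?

6600 kmol/h

Stoichiometric O₂ = 3 × 245 = 735 kmol/h; O₂ fed = 735 × 1.745 = 1283 kmol/h.
N₂ fed = 1283 × 79/21 = 4825 kmol/h.
Fuel reacted = 0.993 × 245 → ξ = 243.3 kmol/h.
Outlet (n = n₀ + ν ξ):
  C₂H₅OH: 245 − 1(243.3) = 1.715
  O₂: 1283 − 3(243.3) = 552.7
  N₂: 4825 (inert)
  CO₂: 0 + 2(243.3) = 486.6
  H₂O: 0 + 3(243.3) = 729.9
Total out = 1.715 + 552.7 + 4825 + 486.6 + 729.9 = 6596 kmol/h.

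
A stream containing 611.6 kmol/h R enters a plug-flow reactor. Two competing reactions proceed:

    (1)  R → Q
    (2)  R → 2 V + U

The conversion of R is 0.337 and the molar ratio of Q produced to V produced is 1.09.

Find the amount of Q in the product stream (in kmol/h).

Conversion of R: R consumed = 0.337 × 611.6 = 206.1 kmol/h = 1ξ₁ + 1ξ₂.
Selectivity: 1ξ₁ / (2ξ₂) = 1.09 → ξ₁ = 2.18 ξ₂.
Substitute: (1·2.18 + 1) ξ₂ = 206.1 → ξ₂ = 64.81 kmol/h, ξ₁ = 141.3 kmol/h.
Outlet amounts (n = n₀ + Σ ν·ξ):
  R: 611.6 − 1(141.3) − 1(64.81) = 405.5
  Q: 0 + 1(141.3) = 141.3
  V: 0 + 2(64.81) = 129.6
  U: 0 + 1(64.81) = 64.81

141 kmol/h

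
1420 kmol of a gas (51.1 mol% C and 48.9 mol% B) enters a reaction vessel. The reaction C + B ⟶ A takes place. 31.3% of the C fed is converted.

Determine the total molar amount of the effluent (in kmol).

1190 kmol

C reacted = 0.313 × 725.6 = 227.1 kmol; ν_C = −1, so ξ = 227.1/1 = 227.1 kmol.
Outlet amounts (n = n₀ + ν ξ):
  C: 725.6 − 1(227.1) = 498.5
  B: 694.4 − 1(227.1) = 467.3
  A: 0 + 1(227.1) = 227.1
Total out = 498.5 + 467.3 + 227.1 = 1193 kmol.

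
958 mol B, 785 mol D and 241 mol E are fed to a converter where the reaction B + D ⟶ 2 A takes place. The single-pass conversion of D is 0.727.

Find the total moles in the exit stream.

D reacted = 0.727 × 785 = 570.7 mol; ν_D = −1, so ξ = 570.7/1 = 570.7 mol.
Outlet amounts (n = n₀ + ν ξ):
  B: 958 − 1(570.7) = 387.3
  D: 785 − 1(570.7) = 214.3
  A: 0 + 2(570.7) = 1141
  E: 241 (inert)
Total out = 387.3 + 214.3 + 1141 + 241 = 1984 mol.

1980 mol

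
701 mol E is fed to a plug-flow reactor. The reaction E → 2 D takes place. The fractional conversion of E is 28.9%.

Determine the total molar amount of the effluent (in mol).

904 mol

E reacted = 0.289 × 701 = 202.6 mol; ν_E = −1, so ξ = 202.6/1 = 202.6 mol.
Outlet amounts (n = n₀ + ν ξ):
  E: 701 − 1(202.6) = 498.4
  D: 0 + 2(202.6) = 405.2
Total out = 498.4 + 405.2 = 903.6 mol.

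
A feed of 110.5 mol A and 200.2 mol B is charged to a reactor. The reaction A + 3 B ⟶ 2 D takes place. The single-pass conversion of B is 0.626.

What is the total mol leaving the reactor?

B reacted = 0.626 × 200.2 = 125.3 mol; ν_B = −3, so ξ = 125.3/3 = 41.78 mol.
Outlet amounts (n = n₀ + ν ξ):
  A: 110.5 − 1(41.78) = 68.72
  B: 200.2 − 3(41.78) = 74.87
  D: 0 + 2(41.78) = 83.55
Total out = 68.72 + 74.87 + 83.55 = 227.1 mol.

227 mol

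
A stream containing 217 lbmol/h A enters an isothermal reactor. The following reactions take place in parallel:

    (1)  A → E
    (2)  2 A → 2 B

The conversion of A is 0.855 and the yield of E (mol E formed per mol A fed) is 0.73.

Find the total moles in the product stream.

217 lbmol/h

Yield of E: 1ξ₁ / 217 = 0.73 → ξ₁ = 158.4 lbmol/h.
Conversion of A: 1ξ₁ + 2ξ₂ = 0.855 × 217 = 185.5 → ξ₂ = 13.56 lbmol/h.
Outlet amounts (n = n₀ + Σ ν·ξ):
  A: 217 − 1(158.4) − 2(13.56) = 31.47
  E: 0 + 1(158.4) = 158.4
  B: 0 + 2(13.56) = 27.12
Total out = 31.47 + 158.4 + 27.12 = 217 lbmol/h.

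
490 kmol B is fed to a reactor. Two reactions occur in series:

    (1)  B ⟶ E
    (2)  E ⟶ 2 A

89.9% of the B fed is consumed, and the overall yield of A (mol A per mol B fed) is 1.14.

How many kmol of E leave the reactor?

161 kmol

Conversion of B: B consumed = 1ξ₁ = 0.899 × 490 → ξ₁ = 440.5 kmol.
Yield of A: 2ξ₂ / 490 = 1.14 → ξ₂ = 279.3 kmol.
Outlet amounts (n = n₀ + Σ ν·ξ):
  B: 490 − 1(440.5) = 49.49
  E: 0 + 1(440.5) − 1(279.3) = 161.2
  A: 0 + 2(279.3) = 558.6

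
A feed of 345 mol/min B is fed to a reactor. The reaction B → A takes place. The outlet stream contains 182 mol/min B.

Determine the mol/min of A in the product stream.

163 mol/min

For B: n = n₀ − 1ξ → 182 = 345 − 1ξ, giving ξ = 163 mol/min.
Outlet amounts (n = n₀ + ν ξ):
  B: 345 − 1(163) = 182
  A: 0 + 1(163) = 163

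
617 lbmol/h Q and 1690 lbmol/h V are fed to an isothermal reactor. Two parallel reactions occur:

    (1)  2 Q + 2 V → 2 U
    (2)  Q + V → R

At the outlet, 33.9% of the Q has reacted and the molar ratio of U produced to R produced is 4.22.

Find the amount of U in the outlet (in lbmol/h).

169 lbmol/h

Conversion of Q: Q consumed = 0.339 × 617 = 209.2 lbmol/h = 2ξ₁ + 1ξ₂.
Selectivity: 2ξ₁ / (1ξ₂) = 4.22 → ξ₁ = 2.11 ξ₂.
Substitute: (2·2.11 + 1) ξ₂ = 209.2 → ξ₂ = 40.07 lbmol/h, ξ₁ = 84.55 lbmol/h.
Outlet amounts (n = n₀ + Σ ν·ξ):
  Q: 617 − 2(84.55) − 1(40.07) = 407.8
  V: 1690 − 2(84.55) − 1(40.07) = 1481
  U: 0 + 2(84.55) = 169.1
  R: 0 + 1(40.07) = 40.07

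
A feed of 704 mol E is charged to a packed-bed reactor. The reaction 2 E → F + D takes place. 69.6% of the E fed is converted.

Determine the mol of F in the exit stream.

E reacted = 0.696 × 704 = 490 mol; ν_E = −2, so ξ = 490/2 = 245 mol.
Outlet amounts (n = n₀ + ν ξ):
  E: 704 − 2(245) = 214
  F: 0 + 1(245) = 245
  D: 0 + 1(245) = 245

245 mol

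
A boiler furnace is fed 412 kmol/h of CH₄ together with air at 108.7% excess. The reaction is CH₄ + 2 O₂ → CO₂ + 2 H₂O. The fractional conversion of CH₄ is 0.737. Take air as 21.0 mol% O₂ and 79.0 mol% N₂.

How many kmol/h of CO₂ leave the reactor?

304 kmol/h

Stoichiometric O₂ = 2 × 412 = 824 kmol/h; O₂ fed = 824 × 2.087 = 1720 kmol/h.
N₂ fed = 1720 × 79/21 = 6469 kmol/h.
Fuel reacted = 0.737 × 412 → ξ = 303.6 kmol/h.
Outlet (n = n₀ + ν ξ):
  CH₄: 412 − 1(303.6) = 108.4
  O₂: 1720 − 2(303.6) = 1112
  N₂: 6469 (inert)
  CO₂: 0 + 1(303.6) = 303.6
  H₂O: 0 + 2(303.6) = 607.3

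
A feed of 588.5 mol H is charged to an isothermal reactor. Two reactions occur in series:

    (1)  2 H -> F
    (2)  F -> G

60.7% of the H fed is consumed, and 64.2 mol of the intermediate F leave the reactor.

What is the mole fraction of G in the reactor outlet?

Conversion of H: H consumed = 2ξ₁ = 0.607 × 588.5 → ξ₁ = 178.6 mol.
F balance: n_F = 0 + 1ξ₁ − 1ξ₂ = 64.2 → ξ₂ = (1·178.6 − 64.2)/1 = 114.4 mol.
Outlet amounts (n = n₀ + Σ ν·ξ):
  H: 588.5 − 2(178.6) = 231.3
  F: 0 + 1(178.6) − 1(114.4) = 64.2
  G: 0 + 1(114.4) = 114.4
Total out = 409.9 mol; y_G = 114.4 / 409.9 = 0.2791.

0.279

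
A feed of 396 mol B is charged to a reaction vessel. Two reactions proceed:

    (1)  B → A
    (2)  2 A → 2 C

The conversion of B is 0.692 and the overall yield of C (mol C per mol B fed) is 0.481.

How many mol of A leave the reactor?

83.6 mol

Conversion of B: B consumed = 1ξ₁ = 0.692 × 396 → ξ₁ = 274 mol.
Yield of C: 2ξ₂ / 396 = 0.481 → ξ₂ = 95.24 mol.
Outlet amounts (n = n₀ + Σ ν·ξ):
  B: 396 − 1(274) = 122
  A: 0 + 1(274) − 2(95.24) = 83.56
  C: 0 + 2(95.24) = 190.5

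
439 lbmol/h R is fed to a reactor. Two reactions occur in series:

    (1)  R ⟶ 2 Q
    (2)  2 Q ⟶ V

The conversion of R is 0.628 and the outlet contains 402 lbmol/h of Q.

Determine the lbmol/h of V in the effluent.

Conversion of R: R consumed = 1ξ₁ = 0.628 × 439 → ξ₁ = 275.7 lbmol/h.
Q balance: n_Q = 0 + 2ξ₁ − 2ξ₂ = 402 → ξ₂ = (2·275.7 − 402)/2 = 74.69 lbmol/h.
Outlet amounts (n = n₀ + Σ ν·ξ):
  R: 439 − 1(275.7) = 163.3
  Q: 0 + 2(275.7) − 2(74.69) = 402
  V: 0 + 1(74.69) = 74.69

74.7 lbmol/h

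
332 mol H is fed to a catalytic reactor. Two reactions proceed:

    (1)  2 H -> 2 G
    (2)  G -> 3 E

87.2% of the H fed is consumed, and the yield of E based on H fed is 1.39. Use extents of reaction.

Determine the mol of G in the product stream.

136 mol

Conversion of H: H consumed = 2ξ₁ = 0.872 × 332 → ξ₁ = 144.8 mol.
Yield of E: 3ξ₂ / 332 = 1.39 → ξ₂ = 153.8 mol.
Outlet amounts (n = n₀ + Σ ν·ξ):
  H: 332 − 2(144.8) = 42.5
  G: 0 + 2(144.8) − 1(153.8) = 135.7
  E: 0 + 3(153.8) = 461.5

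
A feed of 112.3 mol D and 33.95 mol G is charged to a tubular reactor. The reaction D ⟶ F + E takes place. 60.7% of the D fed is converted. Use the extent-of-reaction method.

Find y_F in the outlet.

D reacted = 0.607 × 112.3 = 68.17 mol; ν_D = −1, so ξ = 68.17/1 = 68.17 mol.
Outlet amounts (n = n₀ + ν ξ):
  D: 112.3 − 1(68.17) = 44.13
  F: 0 + 1(68.17) = 68.17
  E: 0 + 1(68.17) = 68.17
  G: 33.95 (inert)
Total out = 214.4 mol; y_F = 68.17 / 214.4 = 0.3179.

0.318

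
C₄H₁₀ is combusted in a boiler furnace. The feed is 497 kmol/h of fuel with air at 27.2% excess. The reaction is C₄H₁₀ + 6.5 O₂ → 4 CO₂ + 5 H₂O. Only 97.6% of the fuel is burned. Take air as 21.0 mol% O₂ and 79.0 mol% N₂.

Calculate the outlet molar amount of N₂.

Stoichiometric O₂ = 6.5 × 497 = 3230 kmol/h; O₂ fed = 3230 × 1.272 = 4109 kmol/h.
N₂ fed = 4109 × 79/21 = 15460 kmol/h.
Fuel reacted = 0.976 × 497 → ξ = 485.1 kmol/h.
Outlet (n = n₀ + ν ξ):
  C₄H₁₀: 497 − 1(485.1) = 11.93
  O₂: 4109 − 6.5(485.1) = 956.2
  N₂: 15460 (inert)
  CO₂: 0 + 4(485.1) = 1940
  H₂O: 0 + 5(485.1) = 2425

15500 kmol/h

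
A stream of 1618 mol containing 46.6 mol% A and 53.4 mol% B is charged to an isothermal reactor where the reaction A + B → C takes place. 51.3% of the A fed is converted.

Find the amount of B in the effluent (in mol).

477 mol

A reacted = 0.513 × 754 = 386.8 mol; ν_A = −1, so ξ = 386.8/1 = 386.8 mol.
Outlet amounts (n = n₀ + ν ξ):
  A: 754 − 1(386.8) = 367.2
  B: 864 − 1(386.8) = 477.2
  C: 0 + 1(386.8) = 386.8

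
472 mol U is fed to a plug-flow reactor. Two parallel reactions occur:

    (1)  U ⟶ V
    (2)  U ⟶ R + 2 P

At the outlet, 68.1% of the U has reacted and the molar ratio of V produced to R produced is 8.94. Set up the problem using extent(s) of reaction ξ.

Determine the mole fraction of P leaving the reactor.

Conversion of U: U consumed = 0.681 × 472 = 321.4 mol = 1ξ₁ + 1ξ₂.
Selectivity: 1ξ₁ / (1ξ₂) = 8.94 → ξ₁ = 8.94 ξ₂.
Substitute: (1·8.94 + 1) ξ₂ = 321.4 → ξ₂ = 32.34 mol, ξ₁ = 289.1 mol.
Outlet amounts (n = n₀ + Σ ν·ξ):
  U: 472 − 1(289.1) − 1(32.34) = 150.6
  V: 0 + 1(289.1) = 289.1
  R: 0 + 1(32.34) = 32.34
  P: 0 + 2(32.34) = 64.67
Total out = 536.7 mol; y_P = 64.67 / 536.7 = 0.1205.

0.121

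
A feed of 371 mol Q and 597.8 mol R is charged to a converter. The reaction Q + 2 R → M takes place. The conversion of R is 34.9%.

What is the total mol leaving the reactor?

R reacted = 0.349 × 597.8 = 208.6 mol; ν_R = −2, so ξ = 208.6/2 = 104.3 mol.
Outlet amounts (n = n₀ + ν ξ):
  Q: 371 − 1(104.3) = 266.7
  R: 597.8 − 2(104.3) = 389.2
  M: 0 + 1(104.3) = 104.3
Total out = 266.7 + 389.2 + 104.3 = 760.2 mol.

760 mol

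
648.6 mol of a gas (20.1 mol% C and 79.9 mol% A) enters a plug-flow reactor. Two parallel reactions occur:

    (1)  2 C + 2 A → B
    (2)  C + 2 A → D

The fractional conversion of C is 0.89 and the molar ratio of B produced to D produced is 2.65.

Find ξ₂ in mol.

Conversion of C: C consumed = 0.89 × 130.4 = 116 mol = 2ξ₁ + 1ξ₂.
Selectivity: 1ξ₁ / (1ξ₂) = 2.65 → ξ₁ = 2.65 ξ₂.
Substitute: (2·2.65 + 1) ξ₂ = 116 → ξ₂ = 18.42 mol, ξ₁ = 48.81 mol.
Outlet amounts (n = n₀ + Σ ν·ξ):
  C: 130.4 − 2(48.81) − 1(18.42) = 14.34
  A: 518.2 − 2(48.81) − 2(18.42) = 383.8
  B: 0 + 1(48.81) = 48.81
  D: 0 + 1(18.42) = 18.42

ξ₂ = 18.4 mol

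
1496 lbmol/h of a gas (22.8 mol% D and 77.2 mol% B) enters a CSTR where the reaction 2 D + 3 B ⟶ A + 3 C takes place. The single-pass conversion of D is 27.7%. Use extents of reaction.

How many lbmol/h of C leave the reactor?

D reacted = 0.277 × 341.1 = 94.48 lbmol/h; ν_D = −2, so ξ = 94.48/2 = 47.24 lbmol/h.
Outlet amounts (n = n₀ + ν ξ):
  D: 341.1 − 2(47.24) = 246.6
  B: 1155 − 3(47.24) = 1013
  A: 0 + 1(47.24) = 47.24
  C: 0 + 3(47.24) = 141.7

142 lbmol/h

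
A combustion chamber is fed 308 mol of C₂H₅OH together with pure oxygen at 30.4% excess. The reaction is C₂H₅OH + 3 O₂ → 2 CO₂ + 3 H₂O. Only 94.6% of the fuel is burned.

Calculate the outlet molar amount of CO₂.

Stoichiometric O₂ = 3 × 308 = 924 mol; O₂ fed = 924 × 1.304 = 1205 mol.
Fuel reacted = 0.946 × 308 → ξ = 291.4 mol.
Outlet (n = n₀ + ν ξ):
  C₂H₅OH: 308 − 1(291.4) = 16.63
  O₂: 1205 − 3(291.4) = 330.8
  CO₂: 0 + 2(291.4) = 582.7
  H₂O: 0 + 3(291.4) = 874.1

583 mol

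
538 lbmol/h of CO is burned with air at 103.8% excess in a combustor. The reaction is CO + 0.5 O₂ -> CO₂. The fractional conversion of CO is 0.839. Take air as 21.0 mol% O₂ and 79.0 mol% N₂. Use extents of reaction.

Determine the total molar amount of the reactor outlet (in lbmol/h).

Stoichiometric O₂ = 0.5 × 538 = 269 lbmol/h; O₂ fed = 269 × 2.038 = 548.2 lbmol/h.
N₂ fed = 548.2 × 79/21 = 2062 lbmol/h.
Fuel reacted = 0.839 × 538 → ξ = 451.4 lbmol/h.
Outlet (n = n₀ + ν ξ):
  CO: 538 − 1(451.4) = 86.62
  O₂: 548.2 − 0.5(451.4) = 322.5
  N₂: 2062 (inert)
  CO₂: 0 + 1(451.4) = 451.4
Total out = 86.62 + 322.5 + 2062 + 451.4 = 2923 lbmol/h.

2920 lbmol/h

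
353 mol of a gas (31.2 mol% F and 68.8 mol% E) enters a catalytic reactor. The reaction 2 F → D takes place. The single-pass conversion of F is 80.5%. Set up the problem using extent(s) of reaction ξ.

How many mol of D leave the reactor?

F reacted = 0.805 × 110.1 = 88.66 mol; ν_F = −2, so ξ = 88.66/2 = 44.33 mol.
Outlet amounts (n = n₀ + ν ξ):
  F: 110.1 − 2(44.33) = 21.48
  D: 0 + 1(44.33) = 44.33
  E: 242.9 (inert)

44.3 mol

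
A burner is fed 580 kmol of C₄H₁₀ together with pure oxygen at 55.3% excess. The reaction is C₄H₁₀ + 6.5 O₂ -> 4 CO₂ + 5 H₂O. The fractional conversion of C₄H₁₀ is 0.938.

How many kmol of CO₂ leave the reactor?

2180 kmol

Stoichiometric O₂ = 6.5 × 580 = 3770 kmol; O₂ fed = 3770 × 1.553 = 5855 kmol.
Fuel reacted = 0.938 × 580 → ξ = 544 kmol.
Outlet (n = n₀ + ν ξ):
  C₄H₁₀: 580 − 1(544) = 35.96
  O₂: 5855 − 6.5(544) = 2319
  CO₂: 0 + 4(544) = 2176
  H₂O: 0 + 5(544) = 2720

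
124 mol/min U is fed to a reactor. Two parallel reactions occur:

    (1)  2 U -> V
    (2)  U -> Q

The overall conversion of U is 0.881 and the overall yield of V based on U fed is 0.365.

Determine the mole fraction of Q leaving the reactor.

0.238

Yield of V: 1ξ₁ / 124 = 0.365 → ξ₁ = 45.26 mol/min.
Conversion of U: 2ξ₁ + 1ξ₂ = 0.881 × 124 = 109.2 → ξ₂ = 18.72 mol/min.
Outlet amounts (n = n₀ + Σ ν·ξ):
  U: 124 − 2(45.26) − 1(18.72) = 14.76
  V: 0 + 1(45.26) = 45.26
  Q: 0 + 1(18.72) = 18.72
Total out = 78.74 mol/min; y_Q = 18.72 / 78.74 = 0.2378.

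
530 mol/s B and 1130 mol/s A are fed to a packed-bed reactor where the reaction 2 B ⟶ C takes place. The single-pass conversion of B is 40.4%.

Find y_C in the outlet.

B reacted = 0.404 × 530 = 214.1 mol/s; ν_B = −2, so ξ = 214.1/2 = 107.1 mol/s.
Outlet amounts (n = n₀ + ν ξ):
  B: 530 − 2(107.1) = 315.9
  C: 0 + 1(107.1) = 107.1
  A: 1130 (inert)
Total out = 1553 mol/s; y_C = 107.1 / 1553 = 0.06894.

0.0689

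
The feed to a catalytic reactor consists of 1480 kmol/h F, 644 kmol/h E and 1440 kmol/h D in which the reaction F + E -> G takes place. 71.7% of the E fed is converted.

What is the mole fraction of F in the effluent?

E reacted = 0.717 × 644 = 461.7 kmol/h; ν_E = −1, so ξ = 461.7/1 = 461.7 kmol/h.
Outlet amounts (n = n₀ + ν ξ):
  F: 1480 − 1(461.7) = 1018
  E: 644 − 1(461.7) = 182.3
  G: 0 + 1(461.7) = 461.7
  D: 1440 (inert)
Total out = 3102 kmol/h; y_F = 1018 / 3102 = 0.3282.

0.328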